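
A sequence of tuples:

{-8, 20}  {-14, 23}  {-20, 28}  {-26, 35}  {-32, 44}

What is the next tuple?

First component: -8, -14, -20, -26, -32 → -38 (−6 each step).
Second component: 20, 23, 28, 35, 44 → 55 (differences are 3, 5, 7, … (increasing by 2 each time)).
So the next tuple is {-38, 55}.

{-38, 55}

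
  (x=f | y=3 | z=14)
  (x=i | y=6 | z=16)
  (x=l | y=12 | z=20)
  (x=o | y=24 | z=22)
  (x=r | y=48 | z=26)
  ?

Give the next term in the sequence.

X: f, i, l, o, r → u (letters move forward 3 places in the alphabet).
Y: ×2 each step, so 3, 6, 12, 24, 48 → 96.
Z: alternating steps +2, +4, +2, +4, …, so 14, 16, 20, 22, 26 → 28.
Combining the parts gives (x=u | y=96 | z=28).

(x=u | y=96 | z=28)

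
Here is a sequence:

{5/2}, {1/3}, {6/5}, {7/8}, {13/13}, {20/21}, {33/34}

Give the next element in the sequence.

{53/55}

First value — each term is the sum of the two before it: 5, 1, 6, 7, 13, 20, 33 → 53.
Second value — each term is the sum of the two before it: 2, 3, 5, 8, 13, 21, 34 → 55.
Putting it together: {53/55}.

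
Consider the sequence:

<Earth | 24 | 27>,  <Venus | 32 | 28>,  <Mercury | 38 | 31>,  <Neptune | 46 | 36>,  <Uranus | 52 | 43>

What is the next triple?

Planet: Earth, Venus, Mercury, Neptune, Uranus → Saturn (runs backward through the planets Mercury→Neptune).
Second entry goes 24, 32, 38, 46, 52 → 60 (alternating steps +8, +6, +8, +6, …).
Third entry: differences are 1, 3, 5, … (increasing by 2 each time); 27, 28, 31, 36, 43 → 52.
Combining the parts gives <Saturn | 60 | 52>.

<Saturn | 60 | 52>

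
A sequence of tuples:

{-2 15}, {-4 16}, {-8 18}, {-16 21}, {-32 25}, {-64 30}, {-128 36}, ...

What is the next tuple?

First slot: ×2 each step; -2, -4, -8, -16, -32, -64, -128 → -256.
Second slot goes 15, 16, 18, 21, 25, 30, 36 → 43 (differences are 1, 2, 3, … (increasing by 1 each time)).
So the next tuple is {-256 43}.

{-256 43}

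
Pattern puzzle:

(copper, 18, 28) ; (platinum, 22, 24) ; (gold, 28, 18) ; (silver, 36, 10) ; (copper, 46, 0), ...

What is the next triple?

(platinum, 58, -12)

Metal: repeats copper → platinum → gold → silver; copper, platinum, gold, silver, copper → platinum.
For the second component, differences are 4, 6, 8, … (increasing by 2 each time): 18, 22, 28, 36, 46 → 58.
Third component — together with the second component always sums to 46: 28, 24, 18, 10, 0 → -12.
So the next triple is (platinum, 58, -12).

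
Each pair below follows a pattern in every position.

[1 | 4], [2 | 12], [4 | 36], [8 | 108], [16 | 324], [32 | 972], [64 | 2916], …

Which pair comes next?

[128 | 8748]

For the first value, ×2 each step: 1, 2, 4, 8, 16, 32, 64 → 128.
Second value goes 4, 12, 36, 108, 324, 972, 2916 → 8748 (×3 each step).
So the next pair is [128 | 8748].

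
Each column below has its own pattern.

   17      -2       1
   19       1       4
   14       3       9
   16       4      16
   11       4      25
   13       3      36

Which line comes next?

First component — alternating steps +2, −5, +2, −5, …: 17, 19, 14, 16, 11, 13 → 8.
Second component: differences are 3, 2, 1, … (decreasing by 1 each time); -2, 1, 3, 4, 4, 3 → 1.
Third component: 1, 4, 9, 16, 25, 36 → 49 (perfect squares: 1², 2², 3², …).
Combining the parts gives 8  1  49.

8  1  49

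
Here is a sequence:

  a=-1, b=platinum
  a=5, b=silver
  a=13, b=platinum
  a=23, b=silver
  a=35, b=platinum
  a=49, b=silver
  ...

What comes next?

a=65, b=platinum

For the a, differences are 6, 8, 10, … (increasing by 2 each time): -1, 5, 13, 23, 35, 49 → 65.
B: alternates platinum ↔ silver; platinum, silver, platinum, silver, platinum, silver → platinum.
So the next pair is a=65, b=platinum.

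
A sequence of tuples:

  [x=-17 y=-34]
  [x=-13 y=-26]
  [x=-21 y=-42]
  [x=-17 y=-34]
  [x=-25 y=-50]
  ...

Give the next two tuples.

[x=-21 y=-42], [x=-29 y=-58]

X — alternating steps +4, −8, +4, −8, …: -17, -13, -21, -17, -25 → -21 → -29.
Y: always 2 × the x, so -34, -26, -42, -34, -50 → -42 → -58.
So the next two tuples are [x=-21 y=-42] and [x=-29 y=-58].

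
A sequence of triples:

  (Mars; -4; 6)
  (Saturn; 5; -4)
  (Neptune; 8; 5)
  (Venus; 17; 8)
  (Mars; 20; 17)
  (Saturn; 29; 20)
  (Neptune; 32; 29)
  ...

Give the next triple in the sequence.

Planet: Mars, Saturn, Neptune, Venus, Mars, Saturn, Neptune → Venus (repeats Mars → Saturn → Neptune → Venus).
Second coordinate — alternating steps +9, +3, +9, +3, …: -4, 5, 8, 17, 20, 29, 32 → 41.
Third coordinate: always the previous value of the second coordinate, so 6, -4, 5, 8, 17, 20, 29 → 32.
So the next triple is (Venus; 41; 32).

(Venus; 41; 32)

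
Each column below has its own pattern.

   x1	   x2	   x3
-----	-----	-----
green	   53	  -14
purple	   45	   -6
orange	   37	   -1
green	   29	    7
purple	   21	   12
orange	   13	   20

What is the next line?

For the column x1, repeats green → purple → orange: green, purple, orange, green, purple, orange → green.
Column x2 goes 53, 45, 37, 29, 21, 13 → 5 (−8 each step).
Column x3: -14, -6, -1, 7, 12, 20 → 25 (alternating steps +8, +5, +8, +5, …).
So the next line is green  5  25.

green  5  25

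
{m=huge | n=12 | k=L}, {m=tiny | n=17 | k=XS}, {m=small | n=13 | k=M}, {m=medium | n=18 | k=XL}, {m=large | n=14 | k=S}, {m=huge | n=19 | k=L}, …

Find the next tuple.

{m=tiny | n=15 | k=XS}

M: repeats huge → tiny → small → medium → large; huge, tiny, small, medium, large, huge → tiny.
N: alternating steps +5, −4, +5, −4, …; 12, 17, 13, 18, 14, 19 → 15.
For the k, repeats L → XS → M → XL → S: L, XS, M, XL, S, L → XS.
Putting it together: {m=tiny | n=15 | k=XS}.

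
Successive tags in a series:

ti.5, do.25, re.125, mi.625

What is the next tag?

fa.3125

Note: runs through the solfège scale do→ti, so ti, do, re, mi → fa.
Second component: ×5 each step, so 5, 25, 125, 625 → 3125.
Combining the parts gives fa.3125.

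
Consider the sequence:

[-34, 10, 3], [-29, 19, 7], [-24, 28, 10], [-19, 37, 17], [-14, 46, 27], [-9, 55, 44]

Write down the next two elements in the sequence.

[-4, 64, 71], [1, 73, 115]

For the first value, +5 each step: -34, -29, -24, -19, -14, -9 → -4 → 1.
Second value: 10, 19, 28, 37, 46, 55 → 64 → 73 (+9 each step).
Third value: each term is the sum of the two before it; 3, 7, 10, 17, 27, 44 → 71 → 115.
So the next two elements are [-4, 64, 71] and [1, 73, 115].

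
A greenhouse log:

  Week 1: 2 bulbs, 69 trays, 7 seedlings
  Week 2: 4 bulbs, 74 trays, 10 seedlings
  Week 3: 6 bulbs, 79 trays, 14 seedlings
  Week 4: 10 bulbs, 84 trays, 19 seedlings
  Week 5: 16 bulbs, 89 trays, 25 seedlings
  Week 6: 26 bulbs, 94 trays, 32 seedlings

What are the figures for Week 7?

Bulbs: each term is the sum of the two before it; 2, 4, 6, 10, 16, 26 → 42.
Trays goes 69, 74, 79, 84, 89, 94 → 99 (+5 each step).
For the seedlings, differences are 3, 4, 5, … (increasing by 1 each time): 7, 10, 14, 19, 25, 32 → 40.
Combining the parts gives 42 bulbs, 99 trays, 40 seedlings.

42 bulbs, 99 trays, 40 seedlings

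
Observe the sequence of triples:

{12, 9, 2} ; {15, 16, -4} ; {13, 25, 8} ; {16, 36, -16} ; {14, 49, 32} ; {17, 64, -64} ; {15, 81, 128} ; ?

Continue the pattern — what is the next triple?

First coordinate: alternating steps +3, −2, +3, −2, …; 12, 15, 13, 16, 14, 17, 15 → 18.
Second coordinate: perfect squares: 3², 4², 5², …; 9, 16, 25, 36, 49, 64, 81 → 100.
Third coordinate: ×(-2) each step, so 2, -4, 8, -16, 32, -64, 128 → -256.
Combining the parts gives {18, 100, -256}.

{18, 100, -256}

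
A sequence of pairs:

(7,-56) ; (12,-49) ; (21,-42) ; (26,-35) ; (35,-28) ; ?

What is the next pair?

(40,-21)

For the first entry, alternating steps +5, +9, +5, +9, …: 7, 12, 21, 26, 35 → 40.
Second entry — +7 each step: -56, -49, -42, -35, -28 → -21.
Combining the parts gives (40,-21).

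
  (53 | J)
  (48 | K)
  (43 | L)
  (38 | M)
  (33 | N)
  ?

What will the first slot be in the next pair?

28

First slot: 53, 48, 43, 38, 33 → 28 (−5 each step).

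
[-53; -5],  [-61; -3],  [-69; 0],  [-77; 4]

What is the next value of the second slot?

Second slot: differences are 2, 3, 4, … (increasing by 1 each time), so -5, -3, 0, 4 → 9.

9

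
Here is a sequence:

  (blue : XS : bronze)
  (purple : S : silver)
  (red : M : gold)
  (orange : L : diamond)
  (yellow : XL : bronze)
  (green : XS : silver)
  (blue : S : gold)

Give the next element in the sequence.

(purple : M : diamond)

Colour goes blue, purple, red, orange, yellow, green, blue → purple (repeats blue → purple → red → orange → yellow → green).
Size: repeats XS → S → M → L → XL, so XS, S, M, L, XL, XS, S → M.
Rank: bronze, silver, gold, diamond, bronze, silver, gold → diamond (repeats bronze → silver → gold → diamond).
Putting it together: (purple : M : diamond).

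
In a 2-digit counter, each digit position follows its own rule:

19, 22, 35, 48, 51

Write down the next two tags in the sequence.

64 then 77

First digit: +1 each step, mod 10; 1, 2, 3, 4, 5 → 6 → 7.
Second digit: 9, 2, 5, 8, 1 → 4 → 7 (+3 each step, mod 10).
Putting the parts together: 64 and then 77.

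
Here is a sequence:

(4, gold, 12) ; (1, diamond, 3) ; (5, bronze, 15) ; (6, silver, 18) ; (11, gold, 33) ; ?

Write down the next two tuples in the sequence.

First part: 4, 1, 5, 6, 11 → 17 → 28 (each term is the sum of the two before it).
Rank: gold, diamond, bronze, silver, gold → diamond → bronze (repeats gold → diamond → bronze → silver).
Third part: 12, 3, 15, 18, 33 → 51 → 84 (always 3 × the first part).
Putting the parts together: (17, diamond, 51) and then (28, bronze, 84).

(17, diamond, 51), (28, bronze, 84)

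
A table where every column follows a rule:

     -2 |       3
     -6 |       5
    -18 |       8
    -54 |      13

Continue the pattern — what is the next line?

-162  21

First component: -2, -6, -18, -54 → -162 (×3 each step).
Second component: each term is the sum of the two before it; 3, 5, 8, 13 → 21.
Putting it together: -162  21.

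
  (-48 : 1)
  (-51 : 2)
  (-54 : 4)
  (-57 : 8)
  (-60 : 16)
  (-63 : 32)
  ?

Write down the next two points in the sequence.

First part goes -48, -51, -54, -57, -60, -63 → -66 → -69 (−3 each step).
Second part: 1, 2, 4, 8, 16, 32 → 64 → 128 (×2 each step).
So the next two points are (-66 : 64) and (-69 : 128).

(-66 : 64), (-69 : 128)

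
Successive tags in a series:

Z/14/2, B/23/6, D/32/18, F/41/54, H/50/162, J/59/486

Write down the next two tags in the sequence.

Letter: Z, B, D, F, H, J → L → N (letters move forward 2 places in the alphabet, wrapping Z→A).
Second component — +9 each step: 14, 23, 32, 41, 50, 59 → 68 → 77.
For the third component, ×3 each step: 2, 6, 18, 54, 162, 486 → 1458 → 4374.
Putting the parts together: L/68/1458 and then N/77/4374.

L/68/1458 then N/77/4374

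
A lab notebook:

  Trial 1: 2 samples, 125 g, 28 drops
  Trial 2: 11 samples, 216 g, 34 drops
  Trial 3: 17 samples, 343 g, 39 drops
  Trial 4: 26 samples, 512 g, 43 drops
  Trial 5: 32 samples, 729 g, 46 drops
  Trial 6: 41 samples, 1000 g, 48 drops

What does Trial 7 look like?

For the samples, alternating steps +9, +6, +9, +6, …: 2, 11, 17, 26, 32, 41 → 47.
G — perfect cubes: 5³, 6³, 7³, …: 125, 216, 343, 512, 729, 1000 → 1331.
Drops — differences are 6, 5, 4, … (decreasing by 1 each time): 28, 34, 39, 43, 46, 48 → 49.
Putting it together: 47 samples, 1331 g, 49 drops.

47 samples, 1331 g, 49 drops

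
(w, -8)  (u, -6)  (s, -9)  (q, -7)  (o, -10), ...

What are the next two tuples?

For the letter, letters move back 2 places in the alphabet: w, u, s, q, o → m → k.
Second component — alternating steps +2, −3, +2, −3, …: -8, -6, -9, -7, -10 → -8 → -11.
Putting the parts together: (m, -8) and then (k, -11).

(m, -8), (k, -11)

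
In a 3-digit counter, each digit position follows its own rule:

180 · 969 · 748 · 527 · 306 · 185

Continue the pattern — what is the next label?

964

First digit: −2 each step, mod 10, so 1, 9, 7, 5, 3, 1 → 9.
Second digit: −2 each step, mod 10, so 8, 6, 4, 2, 0, 8 → 6.
Third digit goes 0, 9, 8, 7, 6, 5 → 4 (−1 each step, mod 10).
Combining the parts gives 964.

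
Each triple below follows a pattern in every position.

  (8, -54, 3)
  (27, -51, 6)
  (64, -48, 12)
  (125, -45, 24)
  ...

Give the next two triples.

First part: 8, 27, 64, 125 → 216 → 343 (perfect cubes: 2³, 3³, 4³, …).
Second part — +3 each step: -54, -51, -48, -45 → -42 → -39.
For the third part, ×2 each step: 3, 6, 12, 24 → 48 → 96.
Putting the parts together: (216, -42, 48) and then (343, -39, 96).

(216, -42, 48), (343, -39, 96)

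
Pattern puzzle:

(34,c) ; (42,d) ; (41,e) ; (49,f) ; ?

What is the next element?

For the first entry, alternating steps +8, −1, +8, −1, …: 34, 42, 41, 49 → 48.
Letter — letters move forward 1 place in the alphabet: c, d, e, f → g.
Combining the parts gives (48,g).

(48,g)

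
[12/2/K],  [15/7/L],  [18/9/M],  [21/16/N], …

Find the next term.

[24/25/O]

First value — +3 each step: 12, 15, 18, 21 → 24.
Second value — each term is the sum of the two before it: 2, 7, 9, 16 → 25.
Letter goes K, L, M, N → O (letters move forward 1 place in the alphabet).
Combining the parts gives [24/25/O].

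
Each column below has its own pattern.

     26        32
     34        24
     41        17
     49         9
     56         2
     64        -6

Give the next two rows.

First component: alternating steps +8, +7, +8, +7, …; 26, 34, 41, 49, 56, 64 → 71 → 79.
Second component: together with the first component always sums to 58; 32, 24, 17, 9, 2, -6 → -13 → -21.
Putting the parts together: 71  -13 and then 79  -21.

71  -13; 79  -21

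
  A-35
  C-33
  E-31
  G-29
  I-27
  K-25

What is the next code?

M-23

Letter goes A, C, E, G, I, K → M (letters move forward 2 places in the alphabet).
Second component: −2 each step, so 35, 33, 31, 29, 27, 25 → 23.
So the next code is M-23.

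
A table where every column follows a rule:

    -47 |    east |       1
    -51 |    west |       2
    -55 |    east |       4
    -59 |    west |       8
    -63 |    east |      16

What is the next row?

For the first component, −4 each step: -47, -51, -55, -59, -63 → -67.
Direction: alternates east ↔ west, so east, west, east, west, east → west.
Third component — ×2 each step: 1, 2, 4, 8, 16 → 32.
Combining the parts gives -67  west  32.

-67  west  32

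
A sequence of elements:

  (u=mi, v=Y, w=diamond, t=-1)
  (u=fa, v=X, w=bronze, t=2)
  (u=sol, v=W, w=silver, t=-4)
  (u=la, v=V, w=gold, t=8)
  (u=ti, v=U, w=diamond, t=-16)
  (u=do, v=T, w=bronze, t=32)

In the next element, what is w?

U: runs through the solfège scale do→ti; mi, fa, sol, la, ti, do → re.
V — letters move back 1 place in the alphabet: Y, X, W, V, U, T → S.
W — repeats diamond → bronze → silver → gold: diamond, bronze, silver, gold, diamond, bronze → silver.
T — ×(-2) each step: -1, 2, -4, 8, -16, 32 → -64.

silver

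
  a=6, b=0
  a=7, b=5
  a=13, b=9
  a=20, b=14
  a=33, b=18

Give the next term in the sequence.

For the a, each term is the sum of the two before it: 6, 7, 13, 20, 33 → 53.
B: alternating steps +5, +4, +5, +4, …; 0, 5, 9, 14, 18 → 23.
Putting it together: a=53, b=23.

a=53, b=23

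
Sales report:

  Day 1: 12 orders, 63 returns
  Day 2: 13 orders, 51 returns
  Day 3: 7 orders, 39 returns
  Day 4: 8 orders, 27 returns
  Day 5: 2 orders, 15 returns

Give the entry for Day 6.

3 orders, 3 returns

Orders: 12, 13, 7, 8, 2 → 3 (alternating steps +1, −6, +1, −6, …).
Returns: −12 each step, so 63, 51, 39, 27, 15 → 3.
So the next row is 3 orders, 3 returns.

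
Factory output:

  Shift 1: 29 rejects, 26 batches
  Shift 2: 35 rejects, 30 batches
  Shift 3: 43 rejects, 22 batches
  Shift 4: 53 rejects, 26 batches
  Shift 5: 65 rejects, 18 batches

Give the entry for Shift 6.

79 rejects, 22 batches

Rejects: 29, 35, 43, 53, 65 → 79 (differences are 6, 8, 10, … (increasing by 2 each time)).
Batches: alternating steps +4, −8, +4, −8, …; 26, 30, 22, 26, 18 → 22.
Combining the parts gives 79 rejects, 22 batches.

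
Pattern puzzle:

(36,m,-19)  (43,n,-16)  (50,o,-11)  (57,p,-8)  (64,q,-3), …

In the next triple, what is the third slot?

Third slot — alternating steps +3, +5, +3, +5, …: -19, -16, -11, -8, -3 → 0.

0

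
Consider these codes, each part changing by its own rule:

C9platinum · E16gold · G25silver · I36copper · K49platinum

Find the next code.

M64gold

Letter: letters move forward 2 places in the alphabet, so C, E, G, I, K → M.
Second component: 9, 16, 25, 36, 49 → 64 (perfect squares: 3², 4², 5², …).
Metal — repeats platinum → gold → silver → copper: platinum, gold, silver, copper, platinum → gold.
Putting it together: M64gold.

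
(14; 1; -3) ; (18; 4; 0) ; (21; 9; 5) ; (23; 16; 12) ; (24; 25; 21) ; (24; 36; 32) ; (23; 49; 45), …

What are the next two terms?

First coordinate: differences are 4, 3, 2, … (decreasing by 1 each time), so 14, 18, 21, 23, 24, 24, 23 → 21 → 18.
Second coordinate: perfect squares: 1², 2², 3², …, so 1, 4, 9, 16, 25, 36, 49 → 64 → 81.
Third coordinate — always 4 less than the second coordinate: -3, 0, 5, 12, 21, 32, 45 → 60 → 77.
Putting the parts together: (21; 64; 60) and then (18; 81; 77).

(21; 64; 60), (18; 81; 77)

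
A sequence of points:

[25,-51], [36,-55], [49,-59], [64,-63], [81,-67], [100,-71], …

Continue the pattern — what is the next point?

For the first part, perfect squares: 5², 6², 7², …: 25, 36, 49, 64, 81, 100 → 121.
For the second part, −4 each step: -51, -55, -59, -63, -67, -71 → -75.
So the next point is [121,-75].

[121,-75]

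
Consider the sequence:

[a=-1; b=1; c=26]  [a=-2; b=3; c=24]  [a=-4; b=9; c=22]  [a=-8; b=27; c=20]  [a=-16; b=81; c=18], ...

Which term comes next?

A goes -1, -2, -4, -8, -16 → -32 (×2 each step).
B: 1, 3, 9, 27, 81 → 243 (×3 each step).
C: −2 each step; 26, 24, 22, 20, 18 → 16.
Putting it together: [a=-32; b=243; c=16].

[a=-32; b=243; c=16]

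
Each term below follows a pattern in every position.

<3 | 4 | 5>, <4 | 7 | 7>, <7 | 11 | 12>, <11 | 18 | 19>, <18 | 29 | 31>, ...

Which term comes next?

<29 | 47 | 50>

First value: 3, 4, 7, 11, 18 → 29 (each term is the sum of the two before it).
Second value goes 4, 7, 11, 18, 29 → 47 (each term is the sum of the two before it).
Third value goes 5, 7, 12, 19, 31 → 50 (each term is the sum of the two before it).
Combining the parts gives <29 | 47 | 50>.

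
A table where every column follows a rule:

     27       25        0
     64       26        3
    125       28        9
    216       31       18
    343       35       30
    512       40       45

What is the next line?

First component: perfect cubes: 3³, 4³, 5³, …, so 27, 64, 125, 216, 343, 512 → 729.
Second component: 25, 26, 28, 31, 35, 40 → 46 (differences are 1, 2, 3, … (increasing by 1 each time)).
Third component: differences are 3, 6, 9, … (increasing by 3 each time); 0, 3, 9, 18, 30, 45 → 63.
So the next line is 729  46  63.

729  46  63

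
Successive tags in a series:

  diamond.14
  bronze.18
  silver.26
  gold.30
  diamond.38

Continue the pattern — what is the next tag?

bronze.42

Rank — repeats diamond → bronze → silver → gold: diamond, bronze, silver, gold, diamond → bronze.
Second component — alternating steps +4, +8, +4, +8, …: 14, 18, 26, 30, 38 → 42.
Putting it together: bronze.42.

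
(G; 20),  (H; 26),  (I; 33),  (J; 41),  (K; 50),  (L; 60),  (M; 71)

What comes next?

Letter goes G, H, I, J, K, L, M → N (letters move forward 1 place in the alphabet).
Second value: differences are 6, 7, 8, … (increasing by 1 each time), so 20, 26, 33, 41, 50, 60, 71 → 83.
Putting it together: (N; 83).

(N; 83)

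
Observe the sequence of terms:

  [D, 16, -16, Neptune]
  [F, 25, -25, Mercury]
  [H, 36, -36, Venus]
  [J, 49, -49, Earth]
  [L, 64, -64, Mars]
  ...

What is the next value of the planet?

Jupiter

Planet: Neptune, Mercury, Venus, Earth, Mars → Jupiter (runs through the planets Mercury→Neptune).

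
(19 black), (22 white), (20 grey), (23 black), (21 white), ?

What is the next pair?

(24 grey)

First component: alternating steps +3, −2, +3, −2, …; 19, 22, 20, 23, 21 → 24.
Shade: repeats black → white → grey; black, white, grey, black, white → grey.
Putting it together: (24 grey).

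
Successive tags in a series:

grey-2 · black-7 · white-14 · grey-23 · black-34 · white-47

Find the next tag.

Shade: grey, black, white, grey, black, white → grey (repeats grey → black → white).
For the second component, differences are 5, 7, 9, … (increasing by 2 each time): 2, 7, 14, 23, 34, 47 → 62.
Combining the parts gives grey-62.

grey-62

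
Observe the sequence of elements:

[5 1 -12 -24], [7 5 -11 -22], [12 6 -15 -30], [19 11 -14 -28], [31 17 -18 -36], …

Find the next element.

First coordinate: 5, 7, 12, 19, 31 → 50 (each term is the sum of the two before it).
Second coordinate — each term is the sum of the two before it: 1, 5, 6, 11, 17 → 28.
Third coordinate goes -12, -11, -15, -14, -18 → -17 (alternating steps +1, −4, +1, −4, …).
Fourth coordinate: always 2 × the third coordinate, so -24, -22, -30, -28, -36 → -34.
So the next element is [50 28 -17 -34].

[50 28 -17 -34]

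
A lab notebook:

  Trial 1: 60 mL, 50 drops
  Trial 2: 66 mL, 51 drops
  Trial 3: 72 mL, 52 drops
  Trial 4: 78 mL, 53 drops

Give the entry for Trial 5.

ML: +6 each step, so 60, 66, 72, 78 → 84.
Drops — +1 each step: 50, 51, 52, 53 → 54.
Combining the parts gives 84 mL, 54 drops.

84 mL, 54 drops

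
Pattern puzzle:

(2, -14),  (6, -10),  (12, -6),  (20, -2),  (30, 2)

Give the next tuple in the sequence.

For the first value, differences are 4, 6, 8, … (increasing by 2 each time): 2, 6, 12, 20, 30 → 42.
Second value — +4 each step: -14, -10, -6, -2, 2 → 6.
So the next tuple is (42, 6).

(42, 6)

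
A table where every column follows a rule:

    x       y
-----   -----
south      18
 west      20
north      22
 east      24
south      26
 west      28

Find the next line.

north  30

Column x: repeats south → west → north → east, so south, west, north, east, south, west → north.
For the column y, +2 each step: 18, 20, 22, 24, 26, 28 → 30.
So the next line is north  30.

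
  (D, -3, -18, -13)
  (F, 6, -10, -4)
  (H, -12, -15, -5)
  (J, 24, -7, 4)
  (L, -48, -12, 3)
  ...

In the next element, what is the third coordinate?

-4

Third coordinate goes -18, -10, -15, -7, -12 → -4 (alternating steps +8, −5, +8, −5, …).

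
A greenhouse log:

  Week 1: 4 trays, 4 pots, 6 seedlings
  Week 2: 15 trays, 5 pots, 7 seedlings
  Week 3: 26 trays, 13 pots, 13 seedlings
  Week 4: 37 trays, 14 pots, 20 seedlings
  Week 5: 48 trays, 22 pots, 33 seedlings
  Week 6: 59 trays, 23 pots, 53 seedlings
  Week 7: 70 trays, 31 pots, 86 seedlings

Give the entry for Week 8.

Trays: +11 each step, so 4, 15, 26, 37, 48, 59, 70 → 81.
Pots: alternating steps +1, +8, +1, +8, …; 4, 5, 13, 14, 22, 23, 31 → 32.
Seedlings: 6, 7, 13, 20, 33, 53, 86 → 139 (each term is the sum of the two before it).
So the next row is 81 trays, 32 pots, 139 seedlings.

81 trays, 32 pots, 139 seedlings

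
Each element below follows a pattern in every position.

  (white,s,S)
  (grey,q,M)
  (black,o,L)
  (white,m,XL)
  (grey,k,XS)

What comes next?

(black,i,S)

Shade: repeats white → grey → black; white, grey, black, white, grey → black.
Letter: s, q, o, m, k → i (letters move back 2 places in the alphabet).
Size: runs through clothing sizes XS→XL, so S, M, L, XL, XS → S.
Putting it together: (black,i,S).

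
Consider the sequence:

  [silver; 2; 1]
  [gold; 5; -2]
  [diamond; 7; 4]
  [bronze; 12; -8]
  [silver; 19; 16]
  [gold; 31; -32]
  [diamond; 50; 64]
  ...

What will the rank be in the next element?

Rank: silver, gold, diamond, bronze, silver, gold, diamond → bronze (repeats silver → gold → diamond → bronze).

bronze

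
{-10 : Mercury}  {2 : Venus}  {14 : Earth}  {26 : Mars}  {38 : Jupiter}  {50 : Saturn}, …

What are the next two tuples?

{62 : Uranus}, {74 : Neptune}

For the first slot, +12 each step: -10, 2, 14, 26, 38, 50 → 62 → 74.
Planet: Mercury, Venus, Earth, Mars, Jupiter, Saturn → Uranus → Neptune (runs through the planets Mercury→Neptune).
So the next two tuples are {62 : Uranus} and {74 : Neptune}.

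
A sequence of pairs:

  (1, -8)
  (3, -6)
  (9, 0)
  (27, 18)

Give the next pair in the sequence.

First component goes 1, 3, 9, 27 → 81 (×3 each step).
Second component goes -8, -6, 0, 18 → 72 (always 9 less than the first component).
Putting it together: (81, 72).

(81, 72)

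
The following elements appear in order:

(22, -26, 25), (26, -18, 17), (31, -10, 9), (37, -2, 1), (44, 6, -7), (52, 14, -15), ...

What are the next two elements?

(61, 22, -23), (71, 30, -31)

First component goes 22, 26, 31, 37, 44, 52 → 61 → 71 (differences are 4, 5, 6, … (increasing by 1 each time)).
Second component: -26, -18, -10, -2, 6, 14 → 22 → 30 (+8 each step).
Third component: together with the second component always sums to -1, so 25, 17, 9, 1, -7, -15 → -23 → -31.
So the next two elements are (61, 22, -23) and (71, 30, -31).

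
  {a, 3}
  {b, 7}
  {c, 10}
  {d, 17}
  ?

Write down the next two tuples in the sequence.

{e, 27}, {f, 44}

Letter — letters move forward 1 place in the alphabet: a, b, c, d → e → f.
For the second part, each term is the sum of the two before it: 3, 7, 10, 17 → 27 → 44.
So the next two tuples are {e, 27} and {f, 44}.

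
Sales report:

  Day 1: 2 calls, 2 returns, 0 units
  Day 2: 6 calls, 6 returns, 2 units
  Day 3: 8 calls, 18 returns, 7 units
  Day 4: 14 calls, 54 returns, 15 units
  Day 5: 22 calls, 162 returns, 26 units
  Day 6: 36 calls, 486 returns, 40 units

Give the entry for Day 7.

Calls: each term is the sum of the two before it, so 2, 6, 8, 14, 22, 36 → 58.
For the returns, ×3 each step: 2, 6, 18, 54, 162, 486 → 1458.
Units: 0, 2, 7, 15, 26, 40 → 57 (differences are 2, 5, 8, … (increasing by 3 each time)).
Putting it together: 58 calls, 1458 returns, 57 units.

58 calls, 1458 returns, 57 units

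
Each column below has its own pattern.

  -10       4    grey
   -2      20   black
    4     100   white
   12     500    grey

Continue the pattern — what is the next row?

18  2500  black

First component: alternating steps +8, +6, +8, +6, …, so -10, -2, 4, 12 → 18.
Second component goes 4, 20, 100, 500 → 2500 (×5 each step).
Shade: repeats grey → black → white, so grey, black, white, grey → black.
So the next row is 18  2500  black.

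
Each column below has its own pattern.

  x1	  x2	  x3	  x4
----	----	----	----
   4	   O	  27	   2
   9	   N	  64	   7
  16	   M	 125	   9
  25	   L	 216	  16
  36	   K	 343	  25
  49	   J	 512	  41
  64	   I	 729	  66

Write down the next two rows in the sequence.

Column x1: 4, 9, 16, 25, 36, 49, 64 → 81 → 100 (perfect squares: 2², 3², 4², …).
For the column x2, letters move back 1 place in the alphabet: O, N, M, L, K, J, I → H → G.
Column x3: perfect cubes: 3³, 4³, 5³, …; 27, 64, 125, 216, 343, 512, 729 → 1000 → 1331.
Column x4 — each term is the sum of the two before it: 2, 7, 9, 16, 25, 41, 66 → 107 → 173.
So the next two rows are 81  H  1000  107 and 100  G  1331  173.

81  H  1000  107; 100  G  1331  173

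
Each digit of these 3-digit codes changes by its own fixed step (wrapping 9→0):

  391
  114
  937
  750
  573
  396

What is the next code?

119

First digit goes 3, 1, 9, 7, 5, 3 → 1 (−2 each step, mod 10).
For the second digit, +2 each step, mod 10: 9, 1, 3, 5, 7, 9 → 1.
Third digit: 1, 4, 7, 0, 3, 6 → 9 (+3 each step, mod 10).
So the next code is 119.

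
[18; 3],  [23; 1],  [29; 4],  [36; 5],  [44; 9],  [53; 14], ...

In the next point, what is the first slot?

First slot goes 18, 23, 29, 36, 44, 53 → 63 (differences are 5, 6, 7, … (increasing by 1 each time)).
Second slot goes 3, 1, 4, 5, 9, 14 → 23 (each term is the sum of the two before it).

63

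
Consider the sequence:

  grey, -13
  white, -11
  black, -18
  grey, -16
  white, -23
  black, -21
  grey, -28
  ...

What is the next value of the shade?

white

Shade — repeats grey → white → black: grey, white, black, grey, white, black, grey → white.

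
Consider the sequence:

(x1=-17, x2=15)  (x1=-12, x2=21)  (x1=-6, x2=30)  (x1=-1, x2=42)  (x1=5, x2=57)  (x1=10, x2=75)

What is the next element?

For the x1, alternating steps +5, +6, +5, +6, …: -17, -12, -6, -1, 5, 10 → 16.
X2: differences are 6, 9, 12, … (increasing by 3 each time), so 15, 21, 30, 42, 57, 75 → 96.
So the next element is (x1=16, x2=96).

(x1=16, x2=96)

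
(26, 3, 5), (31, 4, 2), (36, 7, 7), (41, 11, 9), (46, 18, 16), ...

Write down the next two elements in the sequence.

(51, 29, 25), (56, 47, 41)

For the first value, +5 each step: 26, 31, 36, 41, 46 → 51 → 56.
Second value: each term is the sum of the two before it; 3, 4, 7, 11, 18 → 29 → 47.
Third value: 5, 2, 7, 9, 16 → 25 → 41 (each term is the sum of the two before it).
So the next two elements are (51, 29, 25) and (56, 47, 41).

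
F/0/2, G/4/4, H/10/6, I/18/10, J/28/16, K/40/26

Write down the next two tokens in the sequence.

For the letter, letters move forward 1 place in the alphabet: F, G, H, I, J, K → L → M.
Second component goes 0, 4, 10, 18, 28, 40 → 54 → 70 (differences are 4, 6, 8, … (increasing by 2 each time)).
Third component: each term is the sum of the two before it; 2, 4, 6, 10, 16, 26 → 42 → 68.
So the next two tokens are L/54/42 and M/70/68.

L/54/42 then M/70/68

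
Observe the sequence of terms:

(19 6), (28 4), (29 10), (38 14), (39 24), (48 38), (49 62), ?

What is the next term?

(58 100)

First component: 19, 28, 29, 38, 39, 48, 49 → 58 (alternating steps +9, +1, +9, +1, …).
Second component: each term is the sum of the two before it, so 6, 4, 10, 14, 24, 38, 62 → 100.
Combining the parts gives (58 100).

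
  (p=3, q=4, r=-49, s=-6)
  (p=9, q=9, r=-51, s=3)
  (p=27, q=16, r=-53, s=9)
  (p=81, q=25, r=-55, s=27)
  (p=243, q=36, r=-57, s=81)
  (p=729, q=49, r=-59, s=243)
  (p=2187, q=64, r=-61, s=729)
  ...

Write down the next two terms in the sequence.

P goes 3, 9, 27, 81, 243, 729, 2187 → 6561 → 19683 (×3 each step).
Q: perfect squares: 2², 3², 4², …; 4, 9, 16, 25, 36, 49, 64 → 81 → 100.
R: -49, -51, -53, -55, -57, -59, -61 → -63 → -65 (−2 each step).
S: -6, 3, 9, 27, 81, 243, 729 → 2187 → 6561 (always the previous value of the p).
Putting the parts together: (p=6561, q=81, r=-63, s=2187) and then (p=19683, q=100, r=-65, s=6561).

(p=6561, q=81, r=-63, s=2187), (p=19683, q=100, r=-65, s=6561)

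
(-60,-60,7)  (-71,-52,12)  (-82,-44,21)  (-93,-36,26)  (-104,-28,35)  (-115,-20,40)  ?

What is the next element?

For the first value, −11 each step: -60, -71, -82, -93, -104, -115 → -126.
Second value: -60, -52, -44, -36, -28, -20 → -12 (+8 each step).
For the third value, alternating steps +5, +9, +5, +9, …: 7, 12, 21, 26, 35, 40 → 49.
Combining the parts gives (-126,-12,49).

(-126,-12,49)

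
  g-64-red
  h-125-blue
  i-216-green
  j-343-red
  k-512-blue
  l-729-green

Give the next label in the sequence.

Letter goes g, h, i, j, k, l → m (letters move forward 1 place in the alphabet).
Second component: 64, 125, 216, 343, 512, 729 → 1000 (perfect cubes: 4³, 5³, 6³, …).
Colour goes red, blue, green, red, blue, green → red (repeats red → blue → green).
So the next label is m-1000-red.

m-1000-red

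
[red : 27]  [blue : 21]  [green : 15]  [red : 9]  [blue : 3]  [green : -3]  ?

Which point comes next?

[red : -9]

For the colour, repeats red → blue → green: red, blue, green, red, blue, green → red.
Second entry — −6 each step: 27, 21, 15, 9, 3, -3 → -9.
Putting it together: [red : -9].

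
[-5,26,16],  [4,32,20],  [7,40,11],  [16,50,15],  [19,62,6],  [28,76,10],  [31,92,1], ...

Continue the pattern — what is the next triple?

[40,110,5]

First entry goes -5, 4, 7, 16, 19, 28, 31 → 40 (alternating steps +9, +3, +9, +3, …).
For the second entry, differences are 6, 8, 10, … (increasing by 2 each time): 26, 32, 40, 50, 62, 76, 92 → 110.
Third entry: 16, 20, 11, 15, 6, 10, 1 → 5 (alternating steps +4, −9, +4, −9, …).
Combining the parts gives [40,110,5].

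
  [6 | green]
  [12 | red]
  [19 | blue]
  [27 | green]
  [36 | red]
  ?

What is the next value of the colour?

Colour — repeats green → red → blue: green, red, blue, green, red → blue.

blue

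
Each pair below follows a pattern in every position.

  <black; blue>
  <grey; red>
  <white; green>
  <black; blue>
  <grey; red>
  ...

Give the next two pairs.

<white; green>, <black; blue>

Shade — repeats black → grey → white: black, grey, white, black, grey → white → black.
Colour: repeats blue → red → green, so blue, red, green, blue, red → green → blue.
So the next two pairs are <white; green> and <black; blue>.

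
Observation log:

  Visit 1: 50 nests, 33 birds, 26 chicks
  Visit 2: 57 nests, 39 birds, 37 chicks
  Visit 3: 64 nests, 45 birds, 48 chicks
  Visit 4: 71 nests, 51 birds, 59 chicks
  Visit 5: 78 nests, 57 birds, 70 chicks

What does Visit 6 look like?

85 nests, 63 birds, 81 chicks

Nests — +7 each step: 50, 57, 64, 71, 78 → 85.
Birds goes 33, 39, 45, 51, 57 → 63 (+6 each step).
Chicks goes 26, 37, 48, 59, 70 → 81 (+11 each step).
Combining the parts gives 85 nests, 63 birds, 81 chicks.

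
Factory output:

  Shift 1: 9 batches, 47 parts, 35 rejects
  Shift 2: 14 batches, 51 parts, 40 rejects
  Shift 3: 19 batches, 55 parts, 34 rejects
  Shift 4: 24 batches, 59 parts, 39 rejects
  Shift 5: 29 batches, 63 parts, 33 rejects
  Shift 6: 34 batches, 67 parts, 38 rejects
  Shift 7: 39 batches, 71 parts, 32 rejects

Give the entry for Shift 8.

Batches: +5 each step, so 9, 14, 19, 24, 29, 34, 39 → 44.
Parts — +4 each step: 47, 51, 55, 59, 63, 67, 71 → 75.
Rejects: 35, 40, 34, 39, 33, 38, 32 → 37 (alternating steps +5, −6, +5, −6, …).
Combining the parts gives 44 batches, 75 parts, 37 rejects.

44 batches, 75 parts, 37 rejects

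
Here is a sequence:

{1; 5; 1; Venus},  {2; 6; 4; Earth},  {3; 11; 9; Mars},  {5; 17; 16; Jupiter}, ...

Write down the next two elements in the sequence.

First coordinate goes 1, 2, 3, 5 → 8 → 13 (each term is the sum of the two before it).
Second coordinate: each term is the sum of the two before it, so 5, 6, 11, 17 → 28 → 45.
For the third coordinate, perfect squares: 1², 2², 3², …: 1, 4, 9, 16 → 25 → 36.
Planet: Venus, Earth, Mars, Jupiter → Saturn → Uranus (runs through the planets Mercury→Neptune).
Putting the parts together: {8; 28; 25; Saturn} and then {13; 45; 36; Uranus}.

{8; 28; 25; Saturn}, {13; 45; 36; Uranus}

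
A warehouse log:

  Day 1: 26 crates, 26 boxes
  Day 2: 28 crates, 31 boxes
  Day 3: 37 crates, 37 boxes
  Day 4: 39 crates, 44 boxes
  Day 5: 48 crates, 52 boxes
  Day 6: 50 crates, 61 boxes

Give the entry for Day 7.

59 crates, 71 boxes

Crates goes 26, 28, 37, 39, 48, 50 → 59 (alternating steps +2, +9, +2, +9, …).
Boxes: 26, 31, 37, 44, 52, 61 → 71 (differences are 5, 6, 7, … (increasing by 1 each time)).
Putting it together: 59 crates, 71 boxes.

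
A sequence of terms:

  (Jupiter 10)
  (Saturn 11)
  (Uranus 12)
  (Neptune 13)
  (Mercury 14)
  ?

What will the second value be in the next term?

15

Second value — +1 each step: 10, 11, 12, 13, 14 → 15.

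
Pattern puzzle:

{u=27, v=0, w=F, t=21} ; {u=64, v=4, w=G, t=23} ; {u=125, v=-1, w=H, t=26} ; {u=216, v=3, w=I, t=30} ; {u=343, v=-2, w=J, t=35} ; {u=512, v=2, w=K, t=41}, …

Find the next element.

For the u, perfect cubes: 3³, 4³, 5³, …: 27, 64, 125, 216, 343, 512 → 729.
V: alternating steps +4, −5, +4, −5, …; 0, 4, -1, 3, -2, 2 → -3.
W: F, G, H, I, J, K → L (letters move forward 1 place in the alphabet).
For the t, differences are 2, 3, 4, … (increasing by 1 each time): 21, 23, 26, 30, 35, 41 → 48.
Putting it together: {u=729, v=-3, w=L, t=48}.

{u=729, v=-3, w=L, t=48}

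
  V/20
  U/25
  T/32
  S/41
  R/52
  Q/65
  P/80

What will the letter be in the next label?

O

Letter: V, U, T, S, R, Q, P → O (letters move back 1 place in the alphabet).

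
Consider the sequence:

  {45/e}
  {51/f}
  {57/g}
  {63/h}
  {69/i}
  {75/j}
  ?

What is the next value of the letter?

Letter goes e, f, g, h, i, j → k (letters move forward 1 place in the alphabet).

k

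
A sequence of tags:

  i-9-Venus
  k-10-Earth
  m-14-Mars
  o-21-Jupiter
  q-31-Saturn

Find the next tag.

Letter: i, k, m, o, q → s (letters move forward 2 places in the alphabet).
Second component: differences are 1, 4, 7, … (increasing by 3 each time); 9, 10, 14, 21, 31 → 44.
For the planet, runs through the planets Mercury→Neptune: Venus, Earth, Mars, Jupiter, Saturn → Uranus.
Combining the parts gives s-44-Uranus.

s-44-Uranus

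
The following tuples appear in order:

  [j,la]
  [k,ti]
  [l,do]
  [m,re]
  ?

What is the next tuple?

Letter — letters move forward 1 place in the alphabet: j, k, l, m → n.
Note: la, ti, do, re → mi (runs through the solfège scale do→ti).
Combining the parts gives [n,mi].

[n,mi]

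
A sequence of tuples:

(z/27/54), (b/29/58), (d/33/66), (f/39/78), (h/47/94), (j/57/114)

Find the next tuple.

(l/69/138)

For the letter, letters move forward 2 places in the alphabet, wrapping Z→A: z, b, d, f, h, j → l.
Second entry: differences are 2, 4, 6, … (increasing by 2 each time); 27, 29, 33, 39, 47, 57 → 69.
For the third entry, always 2 × the second entry: 54, 58, 66, 78, 94, 114 → 138.
So the next tuple is (l/69/138).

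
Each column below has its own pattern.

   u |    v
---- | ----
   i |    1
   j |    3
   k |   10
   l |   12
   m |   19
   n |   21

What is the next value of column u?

For the column u, letters move forward 1 place in the alphabet: i, j, k, l, m, n → o.

o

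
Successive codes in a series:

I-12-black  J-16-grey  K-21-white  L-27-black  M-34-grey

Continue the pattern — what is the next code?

Letter goes I, J, K, L, M → N (letters move forward 1 place in the alphabet).
For the second component, differences are 4, 5, 6, … (increasing by 1 each time): 12, 16, 21, 27, 34 → 42.
Shade: repeats black → grey → white, so black, grey, white, black, grey → white.
Putting it together: N-42-white.

N-42-white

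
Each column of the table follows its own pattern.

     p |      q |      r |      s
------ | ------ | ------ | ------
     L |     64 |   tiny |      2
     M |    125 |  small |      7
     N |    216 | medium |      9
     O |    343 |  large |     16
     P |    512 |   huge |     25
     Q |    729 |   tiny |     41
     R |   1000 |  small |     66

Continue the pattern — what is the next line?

Column p — letters move forward 1 place in the alphabet: L, M, N, O, P, Q, R → S.
Column q: perfect cubes: 4³, 5³, 6³, …, so 64, 125, 216, 343, 512, 729, 1000 → 1331.
Column r: repeats tiny → small → medium → large → huge; tiny, small, medium, large, huge, tiny, small → medium.
Column s: 2, 7, 9, 16, 25, 41, 66 → 107 (each term is the sum of the two before it).
Putting it together: S  1331  medium  107.

S  1331  medium  107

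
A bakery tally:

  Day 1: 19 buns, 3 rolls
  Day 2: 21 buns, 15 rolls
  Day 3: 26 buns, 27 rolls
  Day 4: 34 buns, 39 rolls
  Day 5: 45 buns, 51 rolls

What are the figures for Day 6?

For the buns, differences are 2, 5, 8, … (increasing by 3 each time): 19, 21, 26, 34, 45 → 59.
Rolls: +12 each step, so 3, 15, 27, 39, 51 → 63.
Putting it together: 59 buns, 63 rolls.

59 buns, 63 rolls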